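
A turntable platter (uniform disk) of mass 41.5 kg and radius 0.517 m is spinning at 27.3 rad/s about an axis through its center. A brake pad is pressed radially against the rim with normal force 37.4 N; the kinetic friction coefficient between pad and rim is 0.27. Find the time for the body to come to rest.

t ≈ 29.0 s

I = ½MR² = (1/2)(41.5)(0.517)² = 5.546 kg·m².
Friction force f = μN = (0.27)(37.4) = 10.10 N at the rim; torque magnitude τ = fR = 5.221 N·m, opposing ω.
|α| = τ/I = 5.221/5.546 = 0.9413 rad/s² (deceleration).
0 = ω₀ − |α|t ⇒ t = ω₀/|α| = 27.3/0.9413 = 29.00 s.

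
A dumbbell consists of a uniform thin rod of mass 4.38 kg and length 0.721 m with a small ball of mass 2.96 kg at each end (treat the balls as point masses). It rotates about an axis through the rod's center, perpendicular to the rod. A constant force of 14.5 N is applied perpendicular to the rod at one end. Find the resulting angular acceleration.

I_rod = (1/12)ML² = (1/12)(4.38)(0.721)² = 0.1897 kg·m².
I_balls = 2·m·(L/2)² = 2(2.96)(0.3605)² = 0.7694 kg·m².
Total I = 0.9591 kg·m².
τ = F·(L/2) = (14.5)(0.360) = 5.227 N·m.
α = τ/I = 5.227/0.9591 = 5.450 rad/s².

α ≈ 5.45 rad/s²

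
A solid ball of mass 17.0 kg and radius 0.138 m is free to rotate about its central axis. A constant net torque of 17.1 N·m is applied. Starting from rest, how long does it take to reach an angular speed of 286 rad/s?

t ≈ 2.17 s

I = (2/5)MR² = (2/5)(17.0)(0.138)² = 0.1295 kg·m².
α = τ/I = 17.1/0.1295 = 132.0 rad/s².
ω = αt ⇒ t = ω/α = 286/132.0 = 2.166 s.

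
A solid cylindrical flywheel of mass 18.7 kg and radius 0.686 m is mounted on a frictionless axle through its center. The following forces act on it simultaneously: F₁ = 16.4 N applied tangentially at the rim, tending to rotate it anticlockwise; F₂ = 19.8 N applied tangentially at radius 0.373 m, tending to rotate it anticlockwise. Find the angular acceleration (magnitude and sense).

I = ½MR² = (1/2)(18.7)(0.686)² = 4.400 kg·m².
Taking anticlockwise as positive: τ₁ = +(16.4)(0.686) = +11.25 N·m; τ₂ = +(19.8)(0.373) = +7.385 N·m.
Net torque τ = 18.64 N·m.
α = τ/I = 18.64/4.400 = 4.235 rad/s².

α ≈ 4.24 rad/s², anticlockwise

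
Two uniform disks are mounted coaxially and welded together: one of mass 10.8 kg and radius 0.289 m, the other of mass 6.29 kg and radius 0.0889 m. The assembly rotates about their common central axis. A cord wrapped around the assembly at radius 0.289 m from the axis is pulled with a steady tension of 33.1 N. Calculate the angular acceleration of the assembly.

α ≈ 20.1 rad/s²

I = ½M₁R₁² + ½M₂R₂² = ½(10.8)(0.289)² + ½(6.29)(0.0889)² = 0.4759 kg·m².
τ = F r = (33.1)(0.289) = 9.566 N·m.
α = τ/I = 9.566/0.4759 = 20.10 rad/s².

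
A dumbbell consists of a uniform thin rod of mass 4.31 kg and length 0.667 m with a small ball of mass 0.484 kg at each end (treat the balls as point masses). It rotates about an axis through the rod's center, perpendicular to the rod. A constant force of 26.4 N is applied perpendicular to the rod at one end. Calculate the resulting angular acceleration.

α ≈ 32.9 rad/s²

I_rod = (1/12)ML² = (1/12)(4.31)(0.667)² = 0.1598 kg·m².
I_balls = 2·m·(L/2)² = 2(0.484)(0.3335)² = 0.1077 kg·m².
Total I = 0.2675 kg·m².
τ = F·(L/2) = (26.4)(0.334) = 8.804 N·m.
α = τ/I = 8.804/0.2675 = 32.92 rad/s².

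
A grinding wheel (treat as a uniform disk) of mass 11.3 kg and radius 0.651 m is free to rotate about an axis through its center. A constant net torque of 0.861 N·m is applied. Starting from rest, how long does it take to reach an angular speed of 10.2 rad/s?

t ≈ 28.4 s

I = ½MR² = (1/2)(11.3)(0.651)² = 2.394 kg·m².
α = τ/I = 0.861/2.394 = 0.3596 rad/s².
ω = αt ⇒ t = ω/α = 10.2/0.3596 = 28.37 s.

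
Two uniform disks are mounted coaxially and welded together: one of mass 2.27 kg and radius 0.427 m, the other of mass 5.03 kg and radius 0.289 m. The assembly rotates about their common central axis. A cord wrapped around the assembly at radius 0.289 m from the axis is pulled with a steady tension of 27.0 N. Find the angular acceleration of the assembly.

I = ½M₁R₁² + ½M₂R₂² = ½(2.27)(0.427)² + ½(5.03)(0.289)² = 0.4170 kg·m².
τ = F r = (27.0)(0.289) = 7.803 N·m.
α = τ/I = 7.803/0.4170 = 18.71 rad/s².

α ≈ 18.7 rad/s²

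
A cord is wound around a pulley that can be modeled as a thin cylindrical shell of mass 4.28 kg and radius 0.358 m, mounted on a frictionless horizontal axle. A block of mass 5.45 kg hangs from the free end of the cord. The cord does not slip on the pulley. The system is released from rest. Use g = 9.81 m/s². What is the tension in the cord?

I = MR² = (4.28)(0.358)² = 0.5485 kg·m².
Block: mg − T = ma. Pulley: TR = Iα. No-slip: a = αR, so T = (I/R²)a = 4.280·a.
Then mg = (m + 4.280)a, so a = (5.45)(9.81)/(5.45 + 4.280) = 5.495 m/s².
T = 4.280·a = 23.52 N.

T ≈ 23.5 N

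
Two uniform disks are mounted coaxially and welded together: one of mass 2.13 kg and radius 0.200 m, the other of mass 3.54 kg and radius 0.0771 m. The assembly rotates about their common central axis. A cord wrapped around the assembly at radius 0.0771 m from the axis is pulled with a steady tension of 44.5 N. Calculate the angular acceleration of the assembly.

I = ½M₁R₁² + ½M₂R₂² = ½(2.13)(0.200)² + ½(3.54)(0.0771)² = 0.05312 kg·m².
τ = F r = (44.5)(0.0771) = 3.431 N·m.
α = τ/I = 3.431/0.05312 = 64.59 rad/s².

α ≈ 64.6 rad/s²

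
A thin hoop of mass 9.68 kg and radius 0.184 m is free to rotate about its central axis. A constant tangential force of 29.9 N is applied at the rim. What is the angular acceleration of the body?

I = MR² = (9.68)(0.184)² = 0.3277 kg·m².
τ = F R = (29.9)(0.184) = 5.502 N·m.
Newton's second law for rotation, τ = Iα, gives α = τ/I = 5.502/0.3277 = 16.79 rad/s².

α ≈ 16.8 rad/s²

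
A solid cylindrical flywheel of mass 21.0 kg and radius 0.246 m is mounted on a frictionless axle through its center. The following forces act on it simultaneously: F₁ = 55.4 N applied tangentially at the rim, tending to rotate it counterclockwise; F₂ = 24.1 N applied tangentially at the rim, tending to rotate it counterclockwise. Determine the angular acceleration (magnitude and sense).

I = ½MR² = (1/2)(21.0)(0.246)² = 0.6354 kg·m².
Taking counterclockwise as positive: τ₁ = +(55.4)(0.246) = +13.63 N·m; τ₂ = +(24.1)(0.246) = +5.929 N·m.
Net torque τ = 19.56 N·m.
α = τ/I = 19.56/0.6354 = 30.78 rad/s².

α ≈ 30.8 rad/s², counterclockwise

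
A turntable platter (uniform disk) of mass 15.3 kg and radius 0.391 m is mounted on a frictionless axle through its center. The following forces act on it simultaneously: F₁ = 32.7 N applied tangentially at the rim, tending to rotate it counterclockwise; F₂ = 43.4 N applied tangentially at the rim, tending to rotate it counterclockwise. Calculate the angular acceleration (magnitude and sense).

I = ½MR² = (1/2)(15.3)(0.391)² = 1.170 kg·m².
Taking counterclockwise as positive: τ₁ = +(32.7)(0.391) = +12.79 N·m; τ₂ = +(43.4)(0.391) = +16.97 N·m.
Net torque τ = 29.76 N·m.
α = τ/I = 29.76/1.170 = 25.44 rad/s².

α ≈ 25.4 rad/s², counterclockwise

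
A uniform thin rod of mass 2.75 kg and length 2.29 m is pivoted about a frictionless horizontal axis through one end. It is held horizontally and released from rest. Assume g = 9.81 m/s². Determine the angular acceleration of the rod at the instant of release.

About the pivot, I = (1/3)ML² = (1/3)(2.75)(2.29)² = 4.807 kg·m².
The weight acts at the center, a distance L/2 = 1.145 m from the pivot; τ = Mg(L/2) = 30.89 N·m.
α = τ/I = 30.89/4.807 = 6.426 rad/s².

α ≈ 6.43 rad/s²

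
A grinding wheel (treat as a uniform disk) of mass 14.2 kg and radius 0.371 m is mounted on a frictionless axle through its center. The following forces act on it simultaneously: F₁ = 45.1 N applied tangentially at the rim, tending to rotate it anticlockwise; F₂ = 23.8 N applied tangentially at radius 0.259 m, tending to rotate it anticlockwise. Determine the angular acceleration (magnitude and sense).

α ≈ 23.4 rad/s², anticlockwise

I = ½MR² = (1/2)(14.2)(0.371)² = 0.9773 kg·m².
Taking anticlockwise as positive: τ₁ = +(45.1)(0.371) = +16.73 N·m; τ₂ = +(23.8)(0.259) = +6.164 N·m.
Net torque τ = 22.90 N·m.
α = τ/I = 22.90/0.9773 = 23.43 rad/s².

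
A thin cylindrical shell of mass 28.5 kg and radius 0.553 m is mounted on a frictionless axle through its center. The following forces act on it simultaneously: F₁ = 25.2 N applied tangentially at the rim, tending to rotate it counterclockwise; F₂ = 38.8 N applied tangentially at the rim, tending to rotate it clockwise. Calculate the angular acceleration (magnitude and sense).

I = MR² = (28.5)(0.553)² = 8.716 kg·m².
Taking counterclockwise as positive: τ₁ = +(25.2)(0.553) = +13.94 N·m; τ₂ = −(38.8)(0.553) = −21.46 N·m.
Net torque τ = -7.521 N·m.
α = τ/I = -7.521/8.716 = -0.8629 rad/s².

α ≈ 0.863 rad/s², clockwise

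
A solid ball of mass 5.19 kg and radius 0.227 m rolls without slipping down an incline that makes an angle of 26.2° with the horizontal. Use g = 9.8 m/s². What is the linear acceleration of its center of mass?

a ≈ 3.09 m/s²

Translation along the incline: Mg sinθ − f = Ma.
Rotation about the center: fR = Iα with I = (2/5)MR². No-slip gives a = αR, so f = (I/R²)a = (2/5)M a.
Substituting: Mg sinθ = (1 + 0.4000)Ma, so a = g sinθ/(1 + 0.4000) = (9.8) sin 26.2° / 1.400 = 3.091 m/s².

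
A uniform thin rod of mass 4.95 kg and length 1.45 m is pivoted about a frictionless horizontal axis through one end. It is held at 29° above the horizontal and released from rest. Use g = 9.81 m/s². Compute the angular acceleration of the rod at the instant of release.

α ≈ 8.88 rad/s²

About the pivot, I = (1/3)ML² = (1/3)(4.95)(1.45)² = 3.469 kg·m².
The weight acts at the center, a distance L/2 = 0.7250 m from the pivot; τ = Mg(L/2) cos 29° = 30.79 N·m.
α = τ/I = 30.79/3.469 = 8.876 rad/s².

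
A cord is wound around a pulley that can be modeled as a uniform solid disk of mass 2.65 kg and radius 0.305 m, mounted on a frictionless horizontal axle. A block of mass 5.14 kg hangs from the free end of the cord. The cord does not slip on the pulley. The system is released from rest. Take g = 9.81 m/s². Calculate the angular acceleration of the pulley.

α ≈ 25.6 rad/s²

I = ½MR² = (1/2)(2.65)(0.305)² = 0.1233 kg·m².
Block: mg − T = ma. Pulley: TR = Iα. No-slip: a = αR, so T = (I/R²)a = 1.325·a.
Then mg = (m + 1.325)a, so a = (5.14)(9.81)/(5.14 + 1.325) = 7.799 m/s².
α = a/R = 7.799/0.305 = 25.57 rad/s².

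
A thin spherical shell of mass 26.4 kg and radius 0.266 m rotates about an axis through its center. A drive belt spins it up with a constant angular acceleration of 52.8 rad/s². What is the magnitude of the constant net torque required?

τ ≈ 65.8 N·m

I = (2/3)MR² = (2/3)(26.4)(0.266)² = 1.245 kg·m².
τ = Iα = (1.245)(52.80) = 65.75 N·m.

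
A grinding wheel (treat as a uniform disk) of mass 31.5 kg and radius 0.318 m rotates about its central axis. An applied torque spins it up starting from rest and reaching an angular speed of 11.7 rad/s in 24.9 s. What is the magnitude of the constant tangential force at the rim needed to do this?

I = ½MR² = (1/2)(31.5)(0.318)² = 1.593 kg·m².
α = Δω/Δt = (11.7 − 0)/24.9 = 0.4699 rad/s².
The required torque is τ = Iα = (1.593)(0.4699) = 0.7484 N·m.
A tangential force at the rim gives τ = FR, so F = τ/R = 0.7484/0.318 = 2.353 N.

F ≈ 2.35 N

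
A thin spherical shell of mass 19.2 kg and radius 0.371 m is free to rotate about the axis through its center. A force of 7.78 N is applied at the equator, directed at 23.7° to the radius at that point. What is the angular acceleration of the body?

I = (2/3)MR² = (2/3)(19.2)(0.371)² = 1.762 kg·m².
Only the tangential component produces torque: τ = F R sinθ = (7.78)(0.371) sin 23.7° = 1.160 N·m.
From τ = Iα: α = 1.160/1.762 = 0.6585 rad/s².

α ≈ 0.659 rad/s²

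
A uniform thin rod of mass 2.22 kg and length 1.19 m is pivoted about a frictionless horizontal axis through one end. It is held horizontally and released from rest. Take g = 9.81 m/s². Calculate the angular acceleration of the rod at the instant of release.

α ≈ 12.4 rad/s²

About the pivot, I = (1/3)ML² = (1/3)(2.22)(1.19)² = 1.048 kg·m².
The weight acts at the center, a distance L/2 = 0.5950 m from the pivot; τ = Mg(L/2) = 12.96 N·m.
α = τ/I = 12.96/1.048 = 12.37 rad/s².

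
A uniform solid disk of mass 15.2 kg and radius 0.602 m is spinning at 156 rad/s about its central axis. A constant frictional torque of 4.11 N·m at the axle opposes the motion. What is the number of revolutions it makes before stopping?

I = ½MR² = (1/2)(15.2)(0.602)² = 2.754 kg·m².
The net torque has magnitude 4.11 N·m, opposing ω.
|α| = τ/I = 4.110/2.754 = 1.492 rad/s² (deceleration).
ω² = ω₀² − 2|α|θ with ω = 0 ⇒ θ = ω₀²/(2|α|) = 8154 rad = 1298 rev.

≈ 1300 revolutions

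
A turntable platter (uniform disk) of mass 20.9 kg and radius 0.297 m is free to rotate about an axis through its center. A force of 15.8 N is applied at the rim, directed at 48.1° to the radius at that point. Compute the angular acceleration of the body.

I = ½MR² = (1/2)(20.9)(0.297)² = 0.9218 kg·m².
Only the tangential component produces torque: τ = F R sinθ = (15.8)(0.297) sin 48.1° = 3.493 N·m.
From τ = Iα: α = 3.493/0.9218 = 3.789 rad/s².

α ≈ 3.79 rad/s²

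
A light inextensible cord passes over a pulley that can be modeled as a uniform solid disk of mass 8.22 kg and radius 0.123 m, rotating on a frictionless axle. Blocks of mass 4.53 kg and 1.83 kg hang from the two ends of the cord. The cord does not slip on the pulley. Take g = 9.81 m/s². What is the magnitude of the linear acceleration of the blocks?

a ≈ 2.53 m/s²

I = ½MR² = (1/2)(8.22)(0.123)² = 0.06218 kg·m².
Heavier block: m₁g − T₁ = m₁a. Lighter block: T₂ − m₂g = m₂a.
Pulley: (T₁ − T₂)R = Iα = I(a/R), so T₁ − T₂ = (I/R²)a = (1/2)M_p a = 4.110·a.
Adding the three: (m₁ − m₂)g = (m₁ + m₂ + 4.110)a, so a = (4.53 − 1.83)(9.81)/(4.53 + 1.83 + 4.110) = 2.530 m/s².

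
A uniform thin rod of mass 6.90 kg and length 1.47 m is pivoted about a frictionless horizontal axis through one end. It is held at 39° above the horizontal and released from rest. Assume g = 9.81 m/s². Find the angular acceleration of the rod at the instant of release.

About the pivot, I = (1/3)ML² = (1/3)(6.90)(1.47)² = 4.970 kg·m².
The weight acts at the center, a distance L/2 = 0.7350 m from the pivot; τ = Mg(L/2) cos 39° = 38.66 N·m.
α = τ/I = 38.66/4.970 = 7.779 rad/s².

α ≈ 7.78 rad/s²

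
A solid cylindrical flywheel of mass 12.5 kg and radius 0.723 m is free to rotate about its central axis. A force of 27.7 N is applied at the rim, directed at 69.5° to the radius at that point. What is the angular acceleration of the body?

α ≈ 5.74 rad/s²

I = ½MR² = (1/2)(12.5)(0.723)² = 3.267 kg·m².
Only the tangential component produces torque: τ = F R sinθ = (27.7)(0.723) sin 69.5° = 18.76 N·m.
Newton's second law for rotation, τ = Iα, gives α = τ/I = 18.76/3.267 = 5.742 rad/s².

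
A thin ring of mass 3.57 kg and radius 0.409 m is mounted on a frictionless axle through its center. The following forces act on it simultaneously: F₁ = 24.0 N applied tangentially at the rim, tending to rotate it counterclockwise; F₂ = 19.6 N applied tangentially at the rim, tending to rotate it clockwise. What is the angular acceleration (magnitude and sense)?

α ≈ 3.01 rad/s², counterclockwise

I = MR² = (3.57)(0.409)² = 0.5972 kg·m².
Taking counterclockwise as positive: τ₁ = +(24.0)(0.409) = +9.816 N·m; τ₂ = −(19.6)(0.409) = −8.016 N·m.
Net torque τ = 1.800 N·m.
α = τ/I = 1.800/0.5972 = 3.013 rad/s².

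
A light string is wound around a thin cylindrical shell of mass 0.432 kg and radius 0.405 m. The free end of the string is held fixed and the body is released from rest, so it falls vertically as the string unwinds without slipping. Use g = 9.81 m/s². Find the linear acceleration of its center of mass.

a ≈ 4.91 m/s²

Translation: Mg − T = Ma. Rotation about the center: TR = Iα with I = MR².
With a = αR: T = (I/R²)a = M a, so Mg = (1 + 1.000)Ma.
a = g/(1 + 1.000) = 9.81/2.000 = 4.905 m/s².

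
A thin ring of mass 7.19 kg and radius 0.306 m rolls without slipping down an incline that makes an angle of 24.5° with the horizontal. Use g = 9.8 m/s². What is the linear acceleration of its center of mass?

a ≈ 2.03 m/s²

Translation along the incline: Mg sinθ − f = Ma.
Rotation about the center: fR = Iα with I = MR². No-slip gives a = αR, so f = (I/R²)a = M a.
Substituting: Mg sinθ = (1 + 1.000)Ma, so a = g sinθ/(1 + 1.000) = (9.8) sin 24.5° / 2.000 = 2.032 m/s².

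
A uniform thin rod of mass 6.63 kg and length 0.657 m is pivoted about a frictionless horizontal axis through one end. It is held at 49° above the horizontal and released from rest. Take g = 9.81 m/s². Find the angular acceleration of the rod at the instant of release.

About the pivot, I = (1/3)ML² = (1/3)(6.63)(0.657)² = 0.9539 kg·m².
The weight acts at the center, a distance L/2 = 0.3285 m from the pivot; τ = Mg(L/2) cos 49° = 14.02 N·m.
α = τ/I = 14.02/0.9539 = 14.69 rad/s².

α ≈ 14.7 rad/s²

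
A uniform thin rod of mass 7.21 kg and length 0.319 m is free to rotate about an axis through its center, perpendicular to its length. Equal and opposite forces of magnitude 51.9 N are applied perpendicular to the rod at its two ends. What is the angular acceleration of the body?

α ≈ 271 rad/s²

I = (1/12)ML² = (1/12)(7.21)(0.319)² = 0.06114 kg·m².
The couple gives τ = F·(L/2) + F·(L/2) = F L = (51.9)(0.319) = 16.56 N·m.
Newton's second law for rotation, τ = Iα, gives α = τ/I = 16.56/0.06114 = 270.8 rad/s².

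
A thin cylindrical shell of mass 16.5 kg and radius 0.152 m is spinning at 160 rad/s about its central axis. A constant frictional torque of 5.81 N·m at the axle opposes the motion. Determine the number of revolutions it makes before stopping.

I = MR² = (16.5)(0.152)² = 0.3812 kg·m².
The net torque has magnitude 5.81 N·m, opposing ω.
|α| = τ/I = 5.810/0.3812 = 15.24 rad/s² (deceleration).
ω² = ω₀² − 2|α|θ with ω = 0 ⇒ θ = ω₀²/(2|α|) = 839.9 rad = 133.7 rev.

≈ 134 revolutions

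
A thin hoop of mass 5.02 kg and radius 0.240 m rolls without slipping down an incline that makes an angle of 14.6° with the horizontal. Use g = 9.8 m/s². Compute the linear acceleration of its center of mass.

a ≈ 1.24 m/s²

Translation along the incline: Mg sinθ − f = Ma.
Rotation about the center: fR = Iα with I = MR². No-slip gives a = αR, so f = (I/R²)a = M a.
Substituting: Mg sinθ = (1 + 1.000)Ma, so a = g sinθ/(1 + 1.000) = (9.8) sin 14.6° / 2.000 = 1.235 m/s².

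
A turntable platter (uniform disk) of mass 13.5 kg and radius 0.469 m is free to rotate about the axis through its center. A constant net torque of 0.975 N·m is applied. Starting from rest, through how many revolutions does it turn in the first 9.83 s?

I = ½MR² = (1/2)(13.5)(0.469)² = 1.485 kg·m².
α = τ/I = 0.975/1.485 = 0.6567 rad/s².
θ = ½αt² = ½(0.6567)(9.83)² = 31.73 rad.
Revolutions = θ/(2π) = 5.050.

≈ 5.05 revolutions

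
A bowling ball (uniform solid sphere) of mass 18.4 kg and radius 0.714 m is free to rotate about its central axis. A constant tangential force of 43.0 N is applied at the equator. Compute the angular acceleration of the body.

I = (2/5)MR² = (2/5)(18.4)(0.714)² = 3.752 kg·m².
τ = F R = (43.0)(0.714) = 30.70 N·m.
From τ = Iα: α = 30.70/3.752 = 8.183 rad/s².

α ≈ 8.18 rad/s²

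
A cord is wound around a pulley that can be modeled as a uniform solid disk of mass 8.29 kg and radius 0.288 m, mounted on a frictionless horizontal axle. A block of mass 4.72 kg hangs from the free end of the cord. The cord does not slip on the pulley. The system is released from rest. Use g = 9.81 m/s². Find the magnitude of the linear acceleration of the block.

a ≈ 5.22 m/s²

I = ½MR² = (1/2)(8.29)(0.288)² = 0.3438 kg·m².
Block: mg − T = ma. Pulley: TR = Iα. No-slip: a = αR, so T = (I/R²)a = 4.145·a.
Then mg = (m + 4.145)a, so a = (4.72)(9.81)/(4.72 + 4.145) = 5.223 m/s².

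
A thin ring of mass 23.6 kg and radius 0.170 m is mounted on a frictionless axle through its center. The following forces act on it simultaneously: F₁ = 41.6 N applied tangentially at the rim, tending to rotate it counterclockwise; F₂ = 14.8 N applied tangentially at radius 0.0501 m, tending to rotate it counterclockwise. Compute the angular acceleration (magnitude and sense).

I = MR² = (23.6)(0.170)² = 0.6820 kg·m².
Taking counterclockwise as positive: τ₁ = +(41.6)(0.170) = +7.072 N·m; τ₂ = +(14.8)(0.0501) = +0.7415 N·m.
Net torque τ = 7.813 N·m.
α = τ/I = 7.813/0.6820 = 11.46 rad/s².

α ≈ 11.5 rad/s², counterclockwise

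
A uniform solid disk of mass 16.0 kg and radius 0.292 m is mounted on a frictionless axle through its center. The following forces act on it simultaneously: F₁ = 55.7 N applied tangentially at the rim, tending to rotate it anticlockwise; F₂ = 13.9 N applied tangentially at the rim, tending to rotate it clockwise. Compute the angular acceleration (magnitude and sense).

α ≈ 17.9 rad/s², anticlockwise

I = ½MR² = (1/2)(16.0)(0.292)² = 0.6821 kg·m².
Taking anticlockwise as positive: τ₁ = +(55.7)(0.292) = +16.26 N·m; τ₂ = −(13.9)(0.292) = −4.059 N·m.
Net torque τ = 12.21 N·m.
α = τ/I = 12.21/0.6821 = 17.89 rad/s².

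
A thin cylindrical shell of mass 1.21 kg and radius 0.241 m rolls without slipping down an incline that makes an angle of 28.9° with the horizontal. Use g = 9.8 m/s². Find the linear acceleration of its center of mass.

a ≈ 2.37 m/s²

Translation along the incline: Mg sinθ − f = Ma.
Rotation about the center: fR = Iα with I = MR². No-slip gives a = αR, so f = (I/R²)a = M a.
Substituting: Mg sinθ = (1 + 1.000)Ma, so a = g sinθ/(1 + 1.000) = (9.8) sin 28.9° / 2.000 = 2.368 m/s².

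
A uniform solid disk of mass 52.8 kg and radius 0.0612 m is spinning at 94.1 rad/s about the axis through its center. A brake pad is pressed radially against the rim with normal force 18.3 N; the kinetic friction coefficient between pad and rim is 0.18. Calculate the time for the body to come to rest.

t ≈ 46.2 s

I = ½MR² = (1/2)(52.8)(0.0612)² = 0.09888 kg·m².
Friction force f = μN = (0.18)(18.3) = 3.294 N at the rim; torque magnitude τ = fR = 0.2016 N·m, opposing ω.
|α| = τ/I = 0.2016/0.09888 = 2.039 rad/s² (deceleration).
0 = ω₀ − |α|t ⇒ t = ω₀/|α| = 94.1/2.039 = 46.16 s.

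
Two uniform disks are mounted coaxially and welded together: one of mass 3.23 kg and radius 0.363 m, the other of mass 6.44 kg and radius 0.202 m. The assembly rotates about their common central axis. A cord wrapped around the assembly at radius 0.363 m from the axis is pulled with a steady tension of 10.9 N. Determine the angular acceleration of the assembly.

α ≈ 11.5 rad/s²

I = ½M₁R₁² + ½M₂R₂² = ½(3.23)(0.363)² + ½(6.44)(0.202)² = 0.3442 kg·m².
τ = F r = (10.9)(0.363) = 3.957 N·m.
α = τ/I = 3.957/0.3442 = 11.50 rad/s².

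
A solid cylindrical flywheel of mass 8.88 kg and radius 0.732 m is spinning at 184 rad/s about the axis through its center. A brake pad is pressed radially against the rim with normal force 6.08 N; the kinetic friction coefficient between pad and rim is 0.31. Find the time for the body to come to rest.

t ≈ 317 s

I = ½MR² = (1/2)(8.88)(0.732)² = 2.379 kg·m².
Friction force f = μN = (0.31)(6.08) = 1.885 N at the rim; torque magnitude τ = fR = 1.380 N·m, opposing ω.
|α| = τ/I = 1.380/2.379 = 0.5799 rad/s² (deceleration).
0 = ω₀ − |α|t ⇒ t = ω₀/|α| = 184/0.5799 = 317.3 s.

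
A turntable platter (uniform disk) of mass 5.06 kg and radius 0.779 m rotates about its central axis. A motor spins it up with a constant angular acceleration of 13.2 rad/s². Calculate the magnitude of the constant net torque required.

I = ½MR² = (1/2)(5.06)(0.779)² = 1.535 kg·m².
τ = Iα = (1.535)(13.20) = 20.27 N·m.

τ ≈ 20.3 N·m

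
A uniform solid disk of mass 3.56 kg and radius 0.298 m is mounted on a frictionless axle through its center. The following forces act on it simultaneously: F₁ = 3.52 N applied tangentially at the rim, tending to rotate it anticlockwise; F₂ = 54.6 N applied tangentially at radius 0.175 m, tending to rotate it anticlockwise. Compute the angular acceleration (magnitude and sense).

I = ½MR² = (1/2)(3.56)(0.298)² = 0.1581 kg·m².
Taking anticlockwise as positive: τ₁ = +(3.52)(0.298) = +1.049 N·m; τ₂ = +(54.6)(0.175) = +9.555 N·m.
Net torque τ = 10.60 N·m.
α = τ/I = 10.60/0.1581 = 67.08 rad/s².

α ≈ 67.1 rad/s², anticlockwise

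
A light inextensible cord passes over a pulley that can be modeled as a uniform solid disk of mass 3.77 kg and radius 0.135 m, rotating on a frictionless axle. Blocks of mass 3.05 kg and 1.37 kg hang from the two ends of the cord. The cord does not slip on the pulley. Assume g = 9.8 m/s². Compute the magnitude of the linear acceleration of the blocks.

a ≈ 2.61 m/s²

I = ½MR² = (1/2)(3.77)(0.135)² = 0.03435 kg·m².
Heavier block: m₁g − T₁ = m₁a. Lighter block: T₂ − m₂g = m₂a.
Pulley: (T₁ − T₂)R = Iα = I(a/R), so T₁ − T₂ = (I/R²)a = (1/2)M_p a = 1.885·a.
Adding the three: (m₁ − m₂)g = (m₁ + m₂ + 1.885)a, so a = (3.05 − 1.37)(9.8)/(3.05 + 1.37 + 1.885) = 2.611 m/s².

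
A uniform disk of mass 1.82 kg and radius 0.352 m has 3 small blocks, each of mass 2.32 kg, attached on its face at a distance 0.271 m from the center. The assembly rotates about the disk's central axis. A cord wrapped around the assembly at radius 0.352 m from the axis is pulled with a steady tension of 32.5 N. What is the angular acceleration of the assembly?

α ≈ 18.3 rad/s²

I_disk = ½MR² = ½(1.82)(0.352)² = 0.1128 kg·m².
I_blocks = 3·m·r² = 3(2.32)(0.271)² = 0.5111 kg·m².
Total I = 0.6239 kg·m².
τ = F r = (32.5)(0.352) = 11.44 N·m.
α = τ/I = 11.44/0.6239 = 18.34 rad/s².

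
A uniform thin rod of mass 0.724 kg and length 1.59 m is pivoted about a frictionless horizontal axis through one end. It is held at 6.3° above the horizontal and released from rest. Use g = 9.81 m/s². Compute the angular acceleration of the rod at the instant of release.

About the pivot, I = (1/3)ML² = (1/3)(0.724)(1.59)² = 0.6101 kg·m².
The weight acts at the center, a distance L/2 = 0.7950 m from the pivot; τ = Mg(L/2) cos 6.3° = 5.612 N·m.
α = τ/I = 5.612/0.6101 = 9.199 rad/s².
(Equivalently α = (3g/(2L)) cos 6.3° = 9.199 rad/s².)

α ≈ 9.20 rad/s²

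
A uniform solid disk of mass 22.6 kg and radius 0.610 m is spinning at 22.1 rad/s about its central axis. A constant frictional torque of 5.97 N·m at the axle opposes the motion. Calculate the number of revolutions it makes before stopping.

≈ 27.4 revolutions

I = ½MR² = (1/2)(22.6)(0.610)² = 4.205 kg·m².
The net torque has magnitude 5.97 N·m, opposing ω.
|α| = τ/I = 5.970/4.205 = 1.420 rad/s² (deceleration).
ω² = ω₀² − 2|α|θ with ω = 0 ⇒ θ = ω₀²/(2|α|) = 172.0 rad = 27.37 rev.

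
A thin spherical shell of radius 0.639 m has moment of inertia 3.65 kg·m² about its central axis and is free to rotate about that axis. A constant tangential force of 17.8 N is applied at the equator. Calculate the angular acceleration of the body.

τ = F R = (17.8)(0.639) = 11.37 N·m.
From τ = Iα: α = 11.37/3.650 = 3.116 rad/s².

α ≈ 3.12 rad/s²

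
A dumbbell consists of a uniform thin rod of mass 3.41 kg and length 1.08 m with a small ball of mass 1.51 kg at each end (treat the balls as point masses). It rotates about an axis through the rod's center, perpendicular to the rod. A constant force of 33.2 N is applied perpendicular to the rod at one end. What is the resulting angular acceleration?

I_rod = (1/12)ML² = (1/12)(3.41)(1.08)² = 0.3315 kg·m².
I_balls = 2·m·(L/2)² = 2(1.51)(0.5400)² = 0.8806 kg·m².
Total I = 1.212 kg·m².
τ = F·(L/2) = (33.2)(0.540) = 17.93 N·m.
α = τ/I = 17.93/1.212 = 14.79 rad/s².

α ≈ 14.8 rad/s²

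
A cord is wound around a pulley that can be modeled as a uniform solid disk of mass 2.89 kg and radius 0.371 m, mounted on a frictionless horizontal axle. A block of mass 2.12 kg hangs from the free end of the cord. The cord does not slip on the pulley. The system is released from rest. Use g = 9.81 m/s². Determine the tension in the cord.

I = ½MR² = (1/2)(2.89)(0.371)² = 0.1989 kg·m².
Block: mg − T = ma. Pulley: TR = Iα. No-slip: a = αR, so T = (I/R²)a = 1.445·a.
Then mg = (m + 1.445)a, so a = (2.12)(9.81)/(2.12 + 1.445) = 5.834 m/s².
T = 1.445·a = 8.430 N.

T ≈ 8.43 N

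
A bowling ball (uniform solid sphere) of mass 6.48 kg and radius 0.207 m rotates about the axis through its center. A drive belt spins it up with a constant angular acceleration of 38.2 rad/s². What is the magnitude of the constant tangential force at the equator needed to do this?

I = (2/5)MR² = (2/5)(6.48)(0.207)² = 0.1111 kg·m².
The required torque is τ = Iα = (0.1111)(38.20) = 4.243 N·m.
A tangential force at the equator gives τ = FR, so F = τ/R = 4.243/0.207 = 20.50 N.

F ≈ 20.5 N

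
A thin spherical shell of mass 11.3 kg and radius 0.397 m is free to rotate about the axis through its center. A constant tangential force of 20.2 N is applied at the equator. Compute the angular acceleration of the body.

I = (2/3)MR² = (2/3)(11.3)(0.397)² = 1.187 kg·m².
τ = F R = (20.2)(0.397) = 8.019 N·m.
From τ = Iα: α = 8.019/1.187 = 6.754 rad/s².

α ≈ 6.75 rad/s²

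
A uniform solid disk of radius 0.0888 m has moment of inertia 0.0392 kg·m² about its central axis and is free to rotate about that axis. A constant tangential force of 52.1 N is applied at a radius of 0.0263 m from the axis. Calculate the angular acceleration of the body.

τ = F·r = (52.1)(0.0263) = 1.370 N·m.
Newton's second law for rotation, τ = Iα, gives α = τ/I = 1.370/0.03920 = 34.95 rad/s².

α ≈ 35.0 rad/s²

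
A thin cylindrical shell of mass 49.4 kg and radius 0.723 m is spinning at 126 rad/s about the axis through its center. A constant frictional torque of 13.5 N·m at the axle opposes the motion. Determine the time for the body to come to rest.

t ≈ 241 s

I = MR² = (49.4)(0.723)² = 25.82 kg·m².
The net torque has magnitude 13.5 N·m, opposing ω.
|α| = τ/I = 13.50/25.82 = 0.5228 rad/s² (deceleration).
0 = ω₀ − |α|t ⇒ t = ω₀/|α| = 126/0.5228 = 241.0 s.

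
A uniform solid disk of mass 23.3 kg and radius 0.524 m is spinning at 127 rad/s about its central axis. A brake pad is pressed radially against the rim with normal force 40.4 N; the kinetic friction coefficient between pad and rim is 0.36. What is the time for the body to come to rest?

t ≈ 53.3 s

I = ½MR² = (1/2)(23.3)(0.524)² = 3.199 kg·m².
Friction force f = μN = (0.36)(40.4) = 14.54 N at the rim; torque magnitude τ = fR = 7.621 N·m, opposing ω.
|α| = τ/I = 7.621/3.199 = 2.382 rad/s² (deceleration).
0 = ω₀ − |α|t ⇒ t = ω₀/|α| = 127/2.382 = 53.31 s.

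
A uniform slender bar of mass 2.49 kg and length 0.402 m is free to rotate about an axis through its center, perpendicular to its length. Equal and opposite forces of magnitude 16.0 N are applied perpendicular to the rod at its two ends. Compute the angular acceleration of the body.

α ≈ 192 rad/s²

I = (1/12)ML² = (1/12)(2.49)(0.402)² = 0.03353 kg·m².
The couple gives τ = F·(L/2) + F·(L/2) = F L = (16.0)(0.402) = 6.432 N·m.
From τ = Iα: α = 6.432/0.03353 = 191.8 rad/s².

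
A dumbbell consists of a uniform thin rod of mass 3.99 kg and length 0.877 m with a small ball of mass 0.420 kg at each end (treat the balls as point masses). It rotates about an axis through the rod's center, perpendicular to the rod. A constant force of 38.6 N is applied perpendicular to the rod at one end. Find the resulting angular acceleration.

α ≈ 40.6 rad/s²

I_rod = (1/12)ML² = (1/12)(3.99)(0.877)² = 0.2557 kg·m².
I_balls = 2·m·(L/2)² = 2(0.420)(0.4385)² = 0.1615 kg·m².
Total I = 0.4173 kg·m².
τ = F·(L/2) = (38.6)(0.439) = 16.93 N·m.
α = τ/I = 16.93/0.4173 = 40.57 rad/s².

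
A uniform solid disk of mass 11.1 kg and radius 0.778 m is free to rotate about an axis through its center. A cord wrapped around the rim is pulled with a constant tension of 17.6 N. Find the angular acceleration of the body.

α ≈ 4.08 rad/s²

I = ½MR² = (1/2)(11.1)(0.778)² = 3.359 kg·m².
τ = F R = (17.6)(0.778) = 13.69 N·m.
Newton's second law for rotation, τ = Iα, gives α = τ/I = 13.69/3.359 = 4.076 rad/s².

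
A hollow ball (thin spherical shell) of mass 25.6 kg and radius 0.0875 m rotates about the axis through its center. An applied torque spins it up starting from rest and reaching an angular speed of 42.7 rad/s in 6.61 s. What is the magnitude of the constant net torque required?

τ ≈ 0.844 N·m

I = (2/3)MR² = (2/3)(25.6)(0.0875)² = 0.1307 kg·m².
α = Δω/Δt = (42.7 − 0)/6.61 = 6.460 rad/s².
τ = Iα = (0.1307)(6.460) = 0.8441 N·m.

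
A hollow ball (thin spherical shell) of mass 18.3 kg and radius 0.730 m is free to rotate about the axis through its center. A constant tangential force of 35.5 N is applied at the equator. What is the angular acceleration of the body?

α ≈ 3.99 rad/s²

I = (2/3)MR² = (2/3)(18.3)(0.730)² = 6.501 kg·m².
τ = F R = (35.5)(0.730) = 25.91 N·m.
Newton's second law for rotation, τ = Iα, gives α = τ/I = 25.91/6.501 = 3.986 rad/s².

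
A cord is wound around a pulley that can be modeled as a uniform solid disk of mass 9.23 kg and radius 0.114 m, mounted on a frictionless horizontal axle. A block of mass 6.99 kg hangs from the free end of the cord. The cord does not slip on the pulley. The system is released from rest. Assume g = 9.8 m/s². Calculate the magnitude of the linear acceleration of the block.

a ≈ 5.90 m/s²

I = ½MR² = (1/2)(9.23)(0.114)² = 0.05998 kg·m².
Block: mg − T = ma. Pulley: TR = Iα. No-slip: a = αR, so T = (I/R²)a = 4.615·a.
Then mg = (m + 4.615)a, so a = (6.99)(9.8)/(6.99 + 4.615) = 5.903 m/s².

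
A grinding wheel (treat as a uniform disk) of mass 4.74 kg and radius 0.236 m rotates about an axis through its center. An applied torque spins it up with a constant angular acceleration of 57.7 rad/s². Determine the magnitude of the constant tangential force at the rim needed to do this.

F ≈ 32.3 N

I = ½MR² = (1/2)(4.74)(0.236)² = 0.1320 kg·m².
The required torque is τ = Iα = (0.1320)(57.70) = 7.616 N·m.
A tangential force at the rim gives τ = FR, so F = τ/R = 7.616/0.236 = 32.27 N.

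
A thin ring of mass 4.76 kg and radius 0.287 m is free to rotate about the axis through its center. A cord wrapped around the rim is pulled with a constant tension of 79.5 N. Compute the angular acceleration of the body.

α ≈ 58.2 rad/s²

I = MR² = (4.76)(0.287)² = 0.3921 kg·m².
τ = F R = (79.5)(0.287) = 22.82 N·m.
Newton's second law for rotation, τ = Iα, gives α = τ/I = 22.82/0.3921 = 58.19 rad/s².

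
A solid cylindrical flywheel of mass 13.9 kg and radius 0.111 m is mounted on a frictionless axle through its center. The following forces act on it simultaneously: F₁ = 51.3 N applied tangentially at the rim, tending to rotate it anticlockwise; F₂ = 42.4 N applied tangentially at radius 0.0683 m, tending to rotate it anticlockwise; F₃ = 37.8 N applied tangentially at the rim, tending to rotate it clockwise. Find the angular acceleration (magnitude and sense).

I = ½MR² = (1/2)(13.9)(0.111)² = 0.08563 kg·m².
Taking anticlockwise as positive: τ₁ = +(51.3)(0.111) = +5.694 N·m; τ₂ = +(42.4)(0.0683) = +2.896 N·m; τ₃ = −(37.8)(0.111) = −4.196 N·m.
Net torque τ = 4.394 N·m.
α = τ/I = 4.394/0.08563 = 51.32 rad/s².

α ≈ 51.3 rad/s², anticlockwise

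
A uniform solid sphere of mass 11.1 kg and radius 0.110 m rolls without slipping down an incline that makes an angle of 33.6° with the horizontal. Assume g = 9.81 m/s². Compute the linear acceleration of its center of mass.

a ≈ 3.88 m/s²

Translation along the incline: Mg sinθ − f = Ma.
Rotation about the center: fR = Iα with I = (2/5)MR². No-slip gives a = αR, so f = (I/R²)a = (2/5)M a.
Substituting: Mg sinθ = (1 + 0.4000)Ma, so a = g sinθ/(1 + 0.4000) = (9.81) sin 33.6° / 1.400 = 3.878 m/s².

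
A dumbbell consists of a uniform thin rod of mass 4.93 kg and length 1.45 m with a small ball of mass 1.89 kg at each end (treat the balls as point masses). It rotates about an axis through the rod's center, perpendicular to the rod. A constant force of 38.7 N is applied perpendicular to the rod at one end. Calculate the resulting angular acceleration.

I_rod = (1/12)ML² = (1/12)(4.93)(1.45)² = 0.8638 kg·m².
I_balls = 2·m·(L/2)² = 2(1.89)(0.7250)² = 1.987 kg·m².
Total I = 2.851 kg·m².
τ = F·(L/2) = (38.7)(0.725) = 28.06 N·m.
α = τ/I = 28.06/2.851 = 9.843 rad/s².

α ≈ 9.84 rad/s²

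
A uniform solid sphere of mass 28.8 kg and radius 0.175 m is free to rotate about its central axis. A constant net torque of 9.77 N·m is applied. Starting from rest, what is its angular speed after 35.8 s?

ω ≈ 991 rad/s

I = (2/5)MR² = (2/5)(28.8)(0.175)² = 0.3528 kg·m².
α = τ/I = 9.77/0.3528 = 27.69 rad/s².
ω = ω₀ + αt = 0 + (27.69)(35.8) = 991.4 rad/s.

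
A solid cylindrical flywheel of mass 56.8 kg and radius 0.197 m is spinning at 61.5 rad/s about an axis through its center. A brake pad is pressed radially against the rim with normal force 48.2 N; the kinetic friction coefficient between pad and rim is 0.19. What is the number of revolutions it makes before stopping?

I = ½MR² = (1/2)(56.8)(0.197)² = 1.102 kg·m².
Friction force f = μN = (0.19)(48.2) = 9.158 N at the rim; torque magnitude τ = fR = 1.804 N·m, opposing ω.
|α| = τ/I = 1.804/1.102 = 1.637 rad/s² (deceleration).
ω² = ω₀² − 2|α|θ with ω = 0 ⇒ θ = ω₀²/(2|α|) = 1155 rad = 183.9 rev.

≈ 184 revolutions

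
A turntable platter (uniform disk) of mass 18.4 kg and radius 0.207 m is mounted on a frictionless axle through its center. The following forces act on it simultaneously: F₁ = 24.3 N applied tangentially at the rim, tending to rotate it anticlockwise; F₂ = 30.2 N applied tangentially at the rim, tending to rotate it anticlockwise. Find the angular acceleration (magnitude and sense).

I = ½MR² = (1/2)(18.4)(0.207)² = 0.3942 kg·m².
Taking anticlockwise as positive: τ₁ = +(24.3)(0.207) = +5.030 N·m; τ₂ = +(30.2)(0.207) = +6.251 N·m.
Net torque τ = 11.28 N·m.
α = τ/I = 11.28/0.3942 = 28.62 rad/s².

α ≈ 28.6 rad/s², anticlockwise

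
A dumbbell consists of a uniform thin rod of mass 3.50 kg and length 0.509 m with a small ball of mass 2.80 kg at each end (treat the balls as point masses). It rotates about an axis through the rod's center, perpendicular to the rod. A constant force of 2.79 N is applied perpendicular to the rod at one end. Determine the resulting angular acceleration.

α ≈ 1.62 rad/s²

I_rod = (1/12)ML² = (1/12)(3.50)(0.509)² = 0.07557 kg·m².
I_balls = 2·m·(L/2)² = 2(2.80)(0.2545)² = 0.3627 kg·m².
Total I = 0.4383 kg·m².
τ = F·(L/2) = (2.79)(0.255) = 0.7101 N·m.
α = τ/I = 0.7101/0.4383 = 1.620 rad/s².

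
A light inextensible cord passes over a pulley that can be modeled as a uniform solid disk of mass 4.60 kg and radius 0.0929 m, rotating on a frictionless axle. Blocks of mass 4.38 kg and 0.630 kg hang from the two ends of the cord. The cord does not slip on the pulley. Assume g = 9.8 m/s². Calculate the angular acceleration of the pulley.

α ≈ 54.1 rad/s²

I = ½MR² = (1/2)(4.60)(0.0929)² = 0.01985 kg·m².
Heavier block: m₁g − T₁ = m₁a. Lighter block: T₂ − m₂g = m₂a.
Pulley: (T₁ − T₂)R = Iα = I(a/R), so T₁ − T₂ = (I/R²)a = (1/2)M_p a = 2.300·a.
Adding the three: (m₁ − m₂)g = (m₁ + m₂ + 2.300)a, so a = (4.38 − 0.630)(9.8)/(4.38 + 0.630 + 2.300) = 5.027 m/s².
α = a/R = 5.027/0.0929 = 54.12 rad/s².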